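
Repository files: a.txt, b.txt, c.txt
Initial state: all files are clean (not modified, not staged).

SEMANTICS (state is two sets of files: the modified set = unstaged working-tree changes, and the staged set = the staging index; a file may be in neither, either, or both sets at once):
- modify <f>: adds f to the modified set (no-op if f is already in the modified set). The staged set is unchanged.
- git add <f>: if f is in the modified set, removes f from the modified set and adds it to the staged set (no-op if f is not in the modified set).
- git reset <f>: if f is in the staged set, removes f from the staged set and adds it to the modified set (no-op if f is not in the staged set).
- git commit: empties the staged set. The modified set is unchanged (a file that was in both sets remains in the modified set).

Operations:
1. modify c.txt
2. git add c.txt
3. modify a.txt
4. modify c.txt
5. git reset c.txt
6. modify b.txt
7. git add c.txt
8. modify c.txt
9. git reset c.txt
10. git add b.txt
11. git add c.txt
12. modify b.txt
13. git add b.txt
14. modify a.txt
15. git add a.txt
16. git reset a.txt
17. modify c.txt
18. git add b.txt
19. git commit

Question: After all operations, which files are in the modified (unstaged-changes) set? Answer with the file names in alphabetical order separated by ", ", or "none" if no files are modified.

Answer: a.txt, c.txt

Derivation:
After op 1 (modify c.txt): modified={c.txt} staged={none}
After op 2 (git add c.txt): modified={none} staged={c.txt}
After op 3 (modify a.txt): modified={a.txt} staged={c.txt}
After op 4 (modify c.txt): modified={a.txt, c.txt} staged={c.txt}
After op 5 (git reset c.txt): modified={a.txt, c.txt} staged={none}
After op 6 (modify b.txt): modified={a.txt, b.txt, c.txt} staged={none}
After op 7 (git add c.txt): modified={a.txt, b.txt} staged={c.txt}
After op 8 (modify c.txt): modified={a.txt, b.txt, c.txt} staged={c.txt}
After op 9 (git reset c.txt): modified={a.txt, b.txt, c.txt} staged={none}
After op 10 (git add b.txt): modified={a.txt, c.txt} staged={b.txt}
After op 11 (git add c.txt): modified={a.txt} staged={b.txt, c.txt}
After op 12 (modify b.txt): modified={a.txt, b.txt} staged={b.txt, c.txt}
After op 13 (git add b.txt): modified={a.txt} staged={b.txt, c.txt}
After op 14 (modify a.txt): modified={a.txt} staged={b.txt, c.txt}
After op 15 (git add a.txt): modified={none} staged={a.txt, b.txt, c.txt}
After op 16 (git reset a.txt): modified={a.txt} staged={b.txt, c.txt}
After op 17 (modify c.txt): modified={a.txt, c.txt} staged={b.txt, c.txt}
After op 18 (git add b.txt): modified={a.txt, c.txt} staged={b.txt, c.txt}
After op 19 (git commit): modified={a.txt, c.txt} staged={none}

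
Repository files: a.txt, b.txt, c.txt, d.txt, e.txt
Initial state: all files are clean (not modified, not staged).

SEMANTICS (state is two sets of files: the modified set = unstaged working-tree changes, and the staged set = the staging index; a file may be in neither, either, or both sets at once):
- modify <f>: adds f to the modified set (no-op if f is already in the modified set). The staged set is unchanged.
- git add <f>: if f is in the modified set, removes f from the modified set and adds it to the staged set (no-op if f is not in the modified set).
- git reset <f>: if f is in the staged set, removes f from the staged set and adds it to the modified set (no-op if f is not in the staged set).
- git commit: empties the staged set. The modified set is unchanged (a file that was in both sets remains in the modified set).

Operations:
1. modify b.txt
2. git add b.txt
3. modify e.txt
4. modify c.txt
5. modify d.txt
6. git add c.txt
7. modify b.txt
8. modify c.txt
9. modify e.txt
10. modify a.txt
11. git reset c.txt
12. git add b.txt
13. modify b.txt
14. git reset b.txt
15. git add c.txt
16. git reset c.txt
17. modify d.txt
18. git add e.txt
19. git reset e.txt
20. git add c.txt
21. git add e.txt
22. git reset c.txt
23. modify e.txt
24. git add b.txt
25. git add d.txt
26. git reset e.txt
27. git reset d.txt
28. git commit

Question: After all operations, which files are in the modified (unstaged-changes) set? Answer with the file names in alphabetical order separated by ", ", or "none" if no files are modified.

Answer: a.txt, c.txt, d.txt, e.txt

Derivation:
After op 1 (modify b.txt): modified={b.txt} staged={none}
After op 2 (git add b.txt): modified={none} staged={b.txt}
After op 3 (modify e.txt): modified={e.txt} staged={b.txt}
After op 4 (modify c.txt): modified={c.txt, e.txt} staged={b.txt}
After op 5 (modify d.txt): modified={c.txt, d.txt, e.txt} staged={b.txt}
After op 6 (git add c.txt): modified={d.txt, e.txt} staged={b.txt, c.txt}
After op 7 (modify b.txt): modified={b.txt, d.txt, e.txt} staged={b.txt, c.txt}
After op 8 (modify c.txt): modified={b.txt, c.txt, d.txt, e.txt} staged={b.txt, c.txt}
After op 9 (modify e.txt): modified={b.txt, c.txt, d.txt, e.txt} staged={b.txt, c.txt}
After op 10 (modify a.txt): modified={a.txt, b.txt, c.txt, d.txt, e.txt} staged={b.txt, c.txt}
After op 11 (git reset c.txt): modified={a.txt, b.txt, c.txt, d.txt, e.txt} staged={b.txt}
After op 12 (git add b.txt): modified={a.txt, c.txt, d.txt, e.txt} staged={b.txt}
After op 13 (modify b.txt): modified={a.txt, b.txt, c.txt, d.txt, e.txt} staged={b.txt}
After op 14 (git reset b.txt): modified={a.txt, b.txt, c.txt, d.txt, e.txt} staged={none}
After op 15 (git add c.txt): modified={a.txt, b.txt, d.txt, e.txt} staged={c.txt}
After op 16 (git reset c.txt): modified={a.txt, b.txt, c.txt, d.txt, e.txt} staged={none}
After op 17 (modify d.txt): modified={a.txt, b.txt, c.txt, d.txt, e.txt} staged={none}
After op 18 (git add e.txt): modified={a.txt, b.txt, c.txt, d.txt} staged={e.txt}
After op 19 (git reset e.txt): modified={a.txt, b.txt, c.txt, d.txt, e.txt} staged={none}
After op 20 (git add c.txt): modified={a.txt, b.txt, d.txt, e.txt} staged={c.txt}
After op 21 (git add e.txt): modified={a.txt, b.txt, d.txt} staged={c.txt, e.txt}
After op 22 (git reset c.txt): modified={a.txt, b.txt, c.txt, d.txt} staged={e.txt}
After op 23 (modify e.txt): modified={a.txt, b.txt, c.txt, d.txt, e.txt} staged={e.txt}
After op 24 (git add b.txt): modified={a.txt, c.txt, d.txt, e.txt} staged={b.txt, e.txt}
After op 25 (git add d.txt): modified={a.txt, c.txt, e.txt} staged={b.txt, d.txt, e.txt}
After op 26 (git reset e.txt): modified={a.txt, c.txt, e.txt} staged={b.txt, d.txt}
After op 27 (git reset d.txt): modified={a.txt, c.txt, d.txt, e.txt} staged={b.txt}
After op 28 (git commit): modified={a.txt, c.txt, d.txt, e.txt} staged={none}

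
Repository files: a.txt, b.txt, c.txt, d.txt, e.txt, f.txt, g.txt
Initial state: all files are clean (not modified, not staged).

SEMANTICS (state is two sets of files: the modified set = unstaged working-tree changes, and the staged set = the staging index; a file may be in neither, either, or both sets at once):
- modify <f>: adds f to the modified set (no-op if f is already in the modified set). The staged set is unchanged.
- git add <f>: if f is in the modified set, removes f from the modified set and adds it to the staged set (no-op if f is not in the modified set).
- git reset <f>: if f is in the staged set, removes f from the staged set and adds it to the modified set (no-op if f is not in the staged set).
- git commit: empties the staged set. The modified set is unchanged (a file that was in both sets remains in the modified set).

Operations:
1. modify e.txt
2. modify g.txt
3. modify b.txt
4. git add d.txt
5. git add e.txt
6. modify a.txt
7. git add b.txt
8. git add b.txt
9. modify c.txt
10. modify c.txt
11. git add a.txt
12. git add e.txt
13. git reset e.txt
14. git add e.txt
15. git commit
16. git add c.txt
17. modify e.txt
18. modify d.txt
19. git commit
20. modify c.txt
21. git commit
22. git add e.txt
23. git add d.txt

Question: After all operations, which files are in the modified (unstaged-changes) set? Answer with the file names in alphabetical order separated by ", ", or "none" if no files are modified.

Answer: c.txt, g.txt

Derivation:
After op 1 (modify e.txt): modified={e.txt} staged={none}
After op 2 (modify g.txt): modified={e.txt, g.txt} staged={none}
After op 3 (modify b.txt): modified={b.txt, e.txt, g.txt} staged={none}
After op 4 (git add d.txt): modified={b.txt, e.txt, g.txt} staged={none}
After op 5 (git add e.txt): modified={b.txt, g.txt} staged={e.txt}
After op 6 (modify a.txt): modified={a.txt, b.txt, g.txt} staged={e.txt}
After op 7 (git add b.txt): modified={a.txt, g.txt} staged={b.txt, e.txt}
After op 8 (git add b.txt): modified={a.txt, g.txt} staged={b.txt, e.txt}
After op 9 (modify c.txt): modified={a.txt, c.txt, g.txt} staged={b.txt, e.txt}
After op 10 (modify c.txt): modified={a.txt, c.txt, g.txt} staged={b.txt, e.txt}
After op 11 (git add a.txt): modified={c.txt, g.txt} staged={a.txt, b.txt, e.txt}
After op 12 (git add e.txt): modified={c.txt, g.txt} staged={a.txt, b.txt, e.txt}
After op 13 (git reset e.txt): modified={c.txt, e.txt, g.txt} staged={a.txt, b.txt}
After op 14 (git add e.txt): modified={c.txt, g.txt} staged={a.txt, b.txt, e.txt}
After op 15 (git commit): modified={c.txt, g.txt} staged={none}
After op 16 (git add c.txt): modified={g.txt} staged={c.txt}
After op 17 (modify e.txt): modified={e.txt, g.txt} staged={c.txt}
After op 18 (modify d.txt): modified={d.txt, e.txt, g.txt} staged={c.txt}
After op 19 (git commit): modified={d.txt, e.txt, g.txt} staged={none}
After op 20 (modify c.txt): modified={c.txt, d.txt, e.txt, g.txt} staged={none}
After op 21 (git commit): modified={c.txt, d.txt, e.txt, g.txt} staged={none}
After op 22 (git add e.txt): modified={c.txt, d.txt, g.txt} staged={e.txt}
After op 23 (git add d.txt): modified={c.txt, g.txt} staged={d.txt, e.txt}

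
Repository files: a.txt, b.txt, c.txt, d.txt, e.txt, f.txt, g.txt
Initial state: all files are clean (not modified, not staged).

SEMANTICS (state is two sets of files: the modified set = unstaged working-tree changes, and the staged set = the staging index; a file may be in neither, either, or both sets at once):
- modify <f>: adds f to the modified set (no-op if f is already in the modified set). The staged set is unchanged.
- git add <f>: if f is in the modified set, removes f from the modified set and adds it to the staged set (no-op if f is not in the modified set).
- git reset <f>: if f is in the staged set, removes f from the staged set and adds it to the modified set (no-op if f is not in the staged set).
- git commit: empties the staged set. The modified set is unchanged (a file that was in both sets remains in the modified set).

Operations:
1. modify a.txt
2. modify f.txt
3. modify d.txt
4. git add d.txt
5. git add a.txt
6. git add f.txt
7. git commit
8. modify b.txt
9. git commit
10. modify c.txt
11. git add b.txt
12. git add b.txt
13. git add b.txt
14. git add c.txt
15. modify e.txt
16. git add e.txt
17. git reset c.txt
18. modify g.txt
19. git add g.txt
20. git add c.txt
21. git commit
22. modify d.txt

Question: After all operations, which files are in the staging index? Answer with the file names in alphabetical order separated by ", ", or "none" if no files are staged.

After op 1 (modify a.txt): modified={a.txt} staged={none}
After op 2 (modify f.txt): modified={a.txt, f.txt} staged={none}
After op 3 (modify d.txt): modified={a.txt, d.txt, f.txt} staged={none}
After op 4 (git add d.txt): modified={a.txt, f.txt} staged={d.txt}
After op 5 (git add a.txt): modified={f.txt} staged={a.txt, d.txt}
After op 6 (git add f.txt): modified={none} staged={a.txt, d.txt, f.txt}
After op 7 (git commit): modified={none} staged={none}
After op 8 (modify b.txt): modified={b.txt} staged={none}
After op 9 (git commit): modified={b.txt} staged={none}
After op 10 (modify c.txt): modified={b.txt, c.txt} staged={none}
After op 11 (git add b.txt): modified={c.txt} staged={b.txt}
After op 12 (git add b.txt): modified={c.txt} staged={b.txt}
After op 13 (git add b.txt): modified={c.txt} staged={b.txt}
After op 14 (git add c.txt): modified={none} staged={b.txt, c.txt}
After op 15 (modify e.txt): modified={e.txt} staged={b.txt, c.txt}
After op 16 (git add e.txt): modified={none} staged={b.txt, c.txt, e.txt}
After op 17 (git reset c.txt): modified={c.txt} staged={b.txt, e.txt}
After op 18 (modify g.txt): modified={c.txt, g.txt} staged={b.txt, e.txt}
After op 19 (git add g.txt): modified={c.txt} staged={b.txt, e.txt, g.txt}
After op 20 (git add c.txt): modified={none} staged={b.txt, c.txt, e.txt, g.txt}
After op 21 (git commit): modified={none} staged={none}
After op 22 (modify d.txt): modified={d.txt} staged={none}

Answer: none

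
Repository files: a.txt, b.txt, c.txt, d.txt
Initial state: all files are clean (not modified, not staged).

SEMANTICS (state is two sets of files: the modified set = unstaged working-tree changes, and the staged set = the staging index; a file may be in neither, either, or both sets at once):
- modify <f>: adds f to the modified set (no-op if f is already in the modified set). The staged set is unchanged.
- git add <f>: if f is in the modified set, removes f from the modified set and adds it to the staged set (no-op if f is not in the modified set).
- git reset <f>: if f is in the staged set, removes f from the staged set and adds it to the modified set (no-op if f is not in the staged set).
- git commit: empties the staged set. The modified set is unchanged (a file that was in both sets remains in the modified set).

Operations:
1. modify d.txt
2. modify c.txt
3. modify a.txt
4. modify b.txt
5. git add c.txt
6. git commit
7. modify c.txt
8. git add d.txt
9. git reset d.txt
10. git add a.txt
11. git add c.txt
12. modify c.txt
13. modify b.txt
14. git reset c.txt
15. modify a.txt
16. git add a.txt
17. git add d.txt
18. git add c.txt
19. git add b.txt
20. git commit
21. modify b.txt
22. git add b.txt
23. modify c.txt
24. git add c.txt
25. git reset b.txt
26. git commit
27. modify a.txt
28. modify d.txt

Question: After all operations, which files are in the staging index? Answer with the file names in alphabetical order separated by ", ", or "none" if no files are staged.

After op 1 (modify d.txt): modified={d.txt} staged={none}
After op 2 (modify c.txt): modified={c.txt, d.txt} staged={none}
After op 3 (modify a.txt): modified={a.txt, c.txt, d.txt} staged={none}
After op 4 (modify b.txt): modified={a.txt, b.txt, c.txt, d.txt} staged={none}
After op 5 (git add c.txt): modified={a.txt, b.txt, d.txt} staged={c.txt}
After op 6 (git commit): modified={a.txt, b.txt, d.txt} staged={none}
After op 7 (modify c.txt): modified={a.txt, b.txt, c.txt, d.txt} staged={none}
After op 8 (git add d.txt): modified={a.txt, b.txt, c.txt} staged={d.txt}
After op 9 (git reset d.txt): modified={a.txt, b.txt, c.txt, d.txt} staged={none}
After op 10 (git add a.txt): modified={b.txt, c.txt, d.txt} staged={a.txt}
After op 11 (git add c.txt): modified={b.txt, d.txt} staged={a.txt, c.txt}
After op 12 (modify c.txt): modified={b.txt, c.txt, d.txt} staged={a.txt, c.txt}
After op 13 (modify b.txt): modified={b.txt, c.txt, d.txt} staged={a.txt, c.txt}
After op 14 (git reset c.txt): modified={b.txt, c.txt, d.txt} staged={a.txt}
After op 15 (modify a.txt): modified={a.txt, b.txt, c.txt, d.txt} staged={a.txt}
After op 16 (git add a.txt): modified={b.txt, c.txt, d.txt} staged={a.txt}
After op 17 (git add d.txt): modified={b.txt, c.txt} staged={a.txt, d.txt}
After op 18 (git add c.txt): modified={b.txt} staged={a.txt, c.txt, d.txt}
After op 19 (git add b.txt): modified={none} staged={a.txt, b.txt, c.txt, d.txt}
After op 20 (git commit): modified={none} staged={none}
After op 21 (modify b.txt): modified={b.txt} staged={none}
After op 22 (git add b.txt): modified={none} staged={b.txt}
After op 23 (modify c.txt): modified={c.txt} staged={b.txt}
After op 24 (git add c.txt): modified={none} staged={b.txt, c.txt}
After op 25 (git reset b.txt): modified={b.txt} staged={c.txt}
After op 26 (git commit): modified={b.txt} staged={none}
After op 27 (modify a.txt): modified={a.txt, b.txt} staged={none}
After op 28 (modify d.txt): modified={a.txt, b.txt, d.txt} staged={none}

Answer: none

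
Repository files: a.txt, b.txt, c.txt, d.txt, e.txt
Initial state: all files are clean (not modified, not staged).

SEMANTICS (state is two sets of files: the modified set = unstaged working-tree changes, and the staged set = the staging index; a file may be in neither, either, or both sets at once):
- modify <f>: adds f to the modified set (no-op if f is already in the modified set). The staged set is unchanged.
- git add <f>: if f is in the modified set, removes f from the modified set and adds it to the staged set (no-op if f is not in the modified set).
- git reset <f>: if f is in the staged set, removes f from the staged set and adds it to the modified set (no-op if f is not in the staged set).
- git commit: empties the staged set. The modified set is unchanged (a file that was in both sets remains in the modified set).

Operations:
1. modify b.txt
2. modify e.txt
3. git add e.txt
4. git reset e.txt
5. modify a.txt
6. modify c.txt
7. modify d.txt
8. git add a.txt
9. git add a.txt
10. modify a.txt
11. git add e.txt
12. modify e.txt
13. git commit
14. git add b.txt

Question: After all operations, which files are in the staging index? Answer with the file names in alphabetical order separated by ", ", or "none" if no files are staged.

After op 1 (modify b.txt): modified={b.txt} staged={none}
After op 2 (modify e.txt): modified={b.txt, e.txt} staged={none}
After op 3 (git add e.txt): modified={b.txt} staged={e.txt}
After op 4 (git reset e.txt): modified={b.txt, e.txt} staged={none}
After op 5 (modify a.txt): modified={a.txt, b.txt, e.txt} staged={none}
After op 6 (modify c.txt): modified={a.txt, b.txt, c.txt, e.txt} staged={none}
After op 7 (modify d.txt): modified={a.txt, b.txt, c.txt, d.txt, e.txt} staged={none}
After op 8 (git add a.txt): modified={b.txt, c.txt, d.txt, e.txt} staged={a.txt}
After op 9 (git add a.txt): modified={b.txt, c.txt, d.txt, e.txt} staged={a.txt}
After op 10 (modify a.txt): modified={a.txt, b.txt, c.txt, d.txt, e.txt} staged={a.txt}
After op 11 (git add e.txt): modified={a.txt, b.txt, c.txt, d.txt} staged={a.txt, e.txt}
After op 12 (modify e.txt): modified={a.txt, b.txt, c.txt, d.txt, e.txt} staged={a.txt, e.txt}
After op 13 (git commit): modified={a.txt, b.txt, c.txt, d.txt, e.txt} staged={none}
After op 14 (git add b.txt): modified={a.txt, c.txt, d.txt, e.txt} staged={b.txt}

Answer: b.txt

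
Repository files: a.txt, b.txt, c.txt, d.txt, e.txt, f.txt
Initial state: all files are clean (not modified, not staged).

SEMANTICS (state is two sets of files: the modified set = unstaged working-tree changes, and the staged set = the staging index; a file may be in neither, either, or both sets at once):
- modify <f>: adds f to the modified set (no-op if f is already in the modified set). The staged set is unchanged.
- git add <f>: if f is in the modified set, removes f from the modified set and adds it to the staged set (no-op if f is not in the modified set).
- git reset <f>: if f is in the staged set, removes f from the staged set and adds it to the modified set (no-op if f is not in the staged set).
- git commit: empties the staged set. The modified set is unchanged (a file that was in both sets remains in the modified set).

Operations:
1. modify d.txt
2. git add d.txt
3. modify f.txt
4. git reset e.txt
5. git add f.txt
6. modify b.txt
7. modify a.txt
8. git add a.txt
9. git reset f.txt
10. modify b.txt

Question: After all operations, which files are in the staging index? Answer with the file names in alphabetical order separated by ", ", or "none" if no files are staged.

After op 1 (modify d.txt): modified={d.txt} staged={none}
After op 2 (git add d.txt): modified={none} staged={d.txt}
After op 3 (modify f.txt): modified={f.txt} staged={d.txt}
After op 4 (git reset e.txt): modified={f.txt} staged={d.txt}
After op 5 (git add f.txt): modified={none} staged={d.txt, f.txt}
After op 6 (modify b.txt): modified={b.txt} staged={d.txt, f.txt}
After op 7 (modify a.txt): modified={a.txt, b.txt} staged={d.txt, f.txt}
After op 8 (git add a.txt): modified={b.txt} staged={a.txt, d.txt, f.txt}
After op 9 (git reset f.txt): modified={b.txt, f.txt} staged={a.txt, d.txt}
After op 10 (modify b.txt): modified={b.txt, f.txt} staged={a.txt, d.txt}

Answer: a.txt, d.txt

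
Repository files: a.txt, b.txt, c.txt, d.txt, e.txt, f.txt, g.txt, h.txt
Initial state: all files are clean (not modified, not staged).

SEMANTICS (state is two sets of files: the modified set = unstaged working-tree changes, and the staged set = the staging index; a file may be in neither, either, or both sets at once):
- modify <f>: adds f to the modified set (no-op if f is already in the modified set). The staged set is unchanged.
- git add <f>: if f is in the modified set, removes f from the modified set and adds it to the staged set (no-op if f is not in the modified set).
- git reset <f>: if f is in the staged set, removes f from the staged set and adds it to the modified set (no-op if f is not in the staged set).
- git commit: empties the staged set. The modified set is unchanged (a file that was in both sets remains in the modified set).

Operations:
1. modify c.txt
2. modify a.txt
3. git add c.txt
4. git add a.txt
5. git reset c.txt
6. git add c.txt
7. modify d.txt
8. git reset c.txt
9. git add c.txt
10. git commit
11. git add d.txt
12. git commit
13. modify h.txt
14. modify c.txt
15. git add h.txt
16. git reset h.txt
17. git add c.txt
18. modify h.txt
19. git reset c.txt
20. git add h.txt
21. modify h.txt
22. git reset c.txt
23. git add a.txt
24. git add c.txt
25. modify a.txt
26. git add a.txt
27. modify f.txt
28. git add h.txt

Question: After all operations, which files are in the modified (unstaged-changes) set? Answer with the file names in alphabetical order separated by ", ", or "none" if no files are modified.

Answer: f.txt

Derivation:
After op 1 (modify c.txt): modified={c.txt} staged={none}
After op 2 (modify a.txt): modified={a.txt, c.txt} staged={none}
After op 3 (git add c.txt): modified={a.txt} staged={c.txt}
After op 4 (git add a.txt): modified={none} staged={a.txt, c.txt}
After op 5 (git reset c.txt): modified={c.txt} staged={a.txt}
After op 6 (git add c.txt): modified={none} staged={a.txt, c.txt}
After op 7 (modify d.txt): modified={d.txt} staged={a.txt, c.txt}
After op 8 (git reset c.txt): modified={c.txt, d.txt} staged={a.txt}
After op 9 (git add c.txt): modified={d.txt} staged={a.txt, c.txt}
After op 10 (git commit): modified={d.txt} staged={none}
After op 11 (git add d.txt): modified={none} staged={d.txt}
After op 12 (git commit): modified={none} staged={none}
After op 13 (modify h.txt): modified={h.txt} staged={none}
After op 14 (modify c.txt): modified={c.txt, h.txt} staged={none}
After op 15 (git add h.txt): modified={c.txt} staged={h.txt}
After op 16 (git reset h.txt): modified={c.txt, h.txt} staged={none}
After op 17 (git add c.txt): modified={h.txt} staged={c.txt}
After op 18 (modify h.txt): modified={h.txt} staged={c.txt}
After op 19 (git reset c.txt): modified={c.txt, h.txt} staged={none}
After op 20 (git add h.txt): modified={c.txt} staged={h.txt}
After op 21 (modify h.txt): modified={c.txt, h.txt} staged={h.txt}
After op 22 (git reset c.txt): modified={c.txt, h.txt} staged={h.txt}
After op 23 (git add a.txt): modified={c.txt, h.txt} staged={h.txt}
After op 24 (git add c.txt): modified={h.txt} staged={c.txt, h.txt}
After op 25 (modify a.txt): modified={a.txt, h.txt} staged={c.txt, h.txt}
After op 26 (git add a.txt): modified={h.txt} staged={a.txt, c.txt, h.txt}
After op 27 (modify f.txt): modified={f.txt, h.txt} staged={a.txt, c.txt, h.txt}
After op 28 (git add h.txt): modified={f.txt} staged={a.txt, c.txt, h.txt}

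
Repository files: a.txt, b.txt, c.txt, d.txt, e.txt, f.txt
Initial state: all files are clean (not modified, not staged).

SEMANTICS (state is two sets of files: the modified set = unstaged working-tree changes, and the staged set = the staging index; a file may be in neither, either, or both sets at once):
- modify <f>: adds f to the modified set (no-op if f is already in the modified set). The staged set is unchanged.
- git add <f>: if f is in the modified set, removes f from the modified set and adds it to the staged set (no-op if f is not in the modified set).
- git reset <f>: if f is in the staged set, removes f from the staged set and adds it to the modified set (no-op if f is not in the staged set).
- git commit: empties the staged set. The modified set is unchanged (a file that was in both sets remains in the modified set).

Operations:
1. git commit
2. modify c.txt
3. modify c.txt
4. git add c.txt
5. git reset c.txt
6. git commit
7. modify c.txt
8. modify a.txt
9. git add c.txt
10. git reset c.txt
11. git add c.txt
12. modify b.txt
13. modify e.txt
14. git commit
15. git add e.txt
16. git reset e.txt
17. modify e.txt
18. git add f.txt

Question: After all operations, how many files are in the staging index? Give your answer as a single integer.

Answer: 0

Derivation:
After op 1 (git commit): modified={none} staged={none}
After op 2 (modify c.txt): modified={c.txt} staged={none}
After op 3 (modify c.txt): modified={c.txt} staged={none}
After op 4 (git add c.txt): modified={none} staged={c.txt}
After op 5 (git reset c.txt): modified={c.txt} staged={none}
After op 6 (git commit): modified={c.txt} staged={none}
After op 7 (modify c.txt): modified={c.txt} staged={none}
After op 8 (modify a.txt): modified={a.txt, c.txt} staged={none}
After op 9 (git add c.txt): modified={a.txt} staged={c.txt}
After op 10 (git reset c.txt): modified={a.txt, c.txt} staged={none}
After op 11 (git add c.txt): modified={a.txt} staged={c.txt}
After op 12 (modify b.txt): modified={a.txt, b.txt} staged={c.txt}
After op 13 (modify e.txt): modified={a.txt, b.txt, e.txt} staged={c.txt}
After op 14 (git commit): modified={a.txt, b.txt, e.txt} staged={none}
After op 15 (git add e.txt): modified={a.txt, b.txt} staged={e.txt}
After op 16 (git reset e.txt): modified={a.txt, b.txt, e.txt} staged={none}
After op 17 (modify e.txt): modified={a.txt, b.txt, e.txt} staged={none}
After op 18 (git add f.txt): modified={a.txt, b.txt, e.txt} staged={none}
Final staged set: {none} -> count=0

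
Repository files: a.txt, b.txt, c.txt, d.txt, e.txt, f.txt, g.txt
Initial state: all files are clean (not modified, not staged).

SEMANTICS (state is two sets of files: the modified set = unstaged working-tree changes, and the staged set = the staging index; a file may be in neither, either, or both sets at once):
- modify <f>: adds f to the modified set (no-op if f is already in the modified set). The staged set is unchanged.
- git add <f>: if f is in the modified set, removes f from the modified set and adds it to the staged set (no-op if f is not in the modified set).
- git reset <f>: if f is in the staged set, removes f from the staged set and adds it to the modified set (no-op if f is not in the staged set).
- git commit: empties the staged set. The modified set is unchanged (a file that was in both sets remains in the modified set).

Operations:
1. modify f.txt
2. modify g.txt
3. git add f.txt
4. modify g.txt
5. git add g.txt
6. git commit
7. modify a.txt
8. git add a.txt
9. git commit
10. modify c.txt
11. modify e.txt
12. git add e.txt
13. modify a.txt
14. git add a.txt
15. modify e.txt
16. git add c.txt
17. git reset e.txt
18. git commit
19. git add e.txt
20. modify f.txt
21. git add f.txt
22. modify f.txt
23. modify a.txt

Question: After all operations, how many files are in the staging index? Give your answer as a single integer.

After op 1 (modify f.txt): modified={f.txt} staged={none}
After op 2 (modify g.txt): modified={f.txt, g.txt} staged={none}
After op 3 (git add f.txt): modified={g.txt} staged={f.txt}
After op 4 (modify g.txt): modified={g.txt} staged={f.txt}
After op 5 (git add g.txt): modified={none} staged={f.txt, g.txt}
After op 6 (git commit): modified={none} staged={none}
After op 7 (modify a.txt): modified={a.txt} staged={none}
After op 8 (git add a.txt): modified={none} staged={a.txt}
After op 9 (git commit): modified={none} staged={none}
After op 10 (modify c.txt): modified={c.txt} staged={none}
After op 11 (modify e.txt): modified={c.txt, e.txt} staged={none}
After op 12 (git add e.txt): modified={c.txt} staged={e.txt}
After op 13 (modify a.txt): modified={a.txt, c.txt} staged={e.txt}
After op 14 (git add a.txt): modified={c.txt} staged={a.txt, e.txt}
After op 15 (modify e.txt): modified={c.txt, e.txt} staged={a.txt, e.txt}
After op 16 (git add c.txt): modified={e.txt} staged={a.txt, c.txt, e.txt}
After op 17 (git reset e.txt): modified={e.txt} staged={a.txt, c.txt}
After op 18 (git commit): modified={e.txt} staged={none}
After op 19 (git add e.txt): modified={none} staged={e.txt}
After op 20 (modify f.txt): modified={f.txt} staged={e.txt}
After op 21 (git add f.txt): modified={none} staged={e.txt, f.txt}
After op 22 (modify f.txt): modified={f.txt} staged={e.txt, f.txt}
After op 23 (modify a.txt): modified={a.txt, f.txt} staged={e.txt, f.txt}
Final staged set: {e.txt, f.txt} -> count=2

Answer: 2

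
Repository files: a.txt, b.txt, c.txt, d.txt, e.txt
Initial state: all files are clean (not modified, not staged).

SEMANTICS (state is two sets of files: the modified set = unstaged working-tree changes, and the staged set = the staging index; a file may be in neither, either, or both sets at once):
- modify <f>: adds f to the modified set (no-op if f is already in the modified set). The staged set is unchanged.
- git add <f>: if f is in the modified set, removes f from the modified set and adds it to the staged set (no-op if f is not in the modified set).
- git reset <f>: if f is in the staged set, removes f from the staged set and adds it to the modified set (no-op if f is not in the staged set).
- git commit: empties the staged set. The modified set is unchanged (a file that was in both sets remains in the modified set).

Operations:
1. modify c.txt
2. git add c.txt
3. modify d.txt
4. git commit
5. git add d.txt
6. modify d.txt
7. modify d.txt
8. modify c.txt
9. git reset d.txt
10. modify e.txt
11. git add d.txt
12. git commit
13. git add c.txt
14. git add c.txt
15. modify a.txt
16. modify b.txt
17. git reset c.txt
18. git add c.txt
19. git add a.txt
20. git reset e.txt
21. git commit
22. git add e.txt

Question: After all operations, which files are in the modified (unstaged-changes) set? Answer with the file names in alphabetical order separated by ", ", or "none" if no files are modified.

After op 1 (modify c.txt): modified={c.txt} staged={none}
After op 2 (git add c.txt): modified={none} staged={c.txt}
After op 3 (modify d.txt): modified={d.txt} staged={c.txt}
After op 4 (git commit): modified={d.txt} staged={none}
After op 5 (git add d.txt): modified={none} staged={d.txt}
After op 6 (modify d.txt): modified={d.txt} staged={d.txt}
After op 7 (modify d.txt): modified={d.txt} staged={d.txt}
After op 8 (modify c.txt): modified={c.txt, d.txt} staged={d.txt}
After op 9 (git reset d.txt): modified={c.txt, d.txt} staged={none}
After op 10 (modify e.txt): modified={c.txt, d.txt, e.txt} staged={none}
After op 11 (git add d.txt): modified={c.txt, e.txt} staged={d.txt}
After op 12 (git commit): modified={c.txt, e.txt} staged={none}
After op 13 (git add c.txt): modified={e.txt} staged={c.txt}
After op 14 (git add c.txt): modified={e.txt} staged={c.txt}
After op 15 (modify a.txt): modified={a.txt, e.txt} staged={c.txt}
After op 16 (modify b.txt): modified={a.txt, b.txt, e.txt} staged={c.txt}
After op 17 (git reset c.txt): modified={a.txt, b.txt, c.txt, e.txt} staged={none}
After op 18 (git add c.txt): modified={a.txt, b.txt, e.txt} staged={c.txt}
After op 19 (git add a.txt): modified={b.txt, e.txt} staged={a.txt, c.txt}
After op 20 (git reset e.txt): modified={b.txt, e.txt} staged={a.txt, c.txt}
After op 21 (git commit): modified={b.txt, e.txt} staged={none}
After op 22 (git add e.txt): modified={b.txt} staged={e.txt}

Answer: b.txt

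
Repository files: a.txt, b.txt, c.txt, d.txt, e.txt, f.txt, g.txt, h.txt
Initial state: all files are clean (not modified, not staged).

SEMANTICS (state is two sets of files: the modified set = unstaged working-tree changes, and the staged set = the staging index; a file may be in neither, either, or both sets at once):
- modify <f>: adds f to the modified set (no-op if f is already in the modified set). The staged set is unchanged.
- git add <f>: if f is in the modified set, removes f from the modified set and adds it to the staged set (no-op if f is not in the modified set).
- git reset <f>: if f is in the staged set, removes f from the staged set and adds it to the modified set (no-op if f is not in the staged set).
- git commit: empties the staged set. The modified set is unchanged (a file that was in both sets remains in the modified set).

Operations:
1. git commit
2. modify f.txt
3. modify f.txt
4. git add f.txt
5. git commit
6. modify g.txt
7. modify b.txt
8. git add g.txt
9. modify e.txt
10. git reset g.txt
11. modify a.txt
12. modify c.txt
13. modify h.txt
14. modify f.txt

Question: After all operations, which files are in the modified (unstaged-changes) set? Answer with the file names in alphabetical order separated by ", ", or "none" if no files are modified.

Answer: a.txt, b.txt, c.txt, e.txt, f.txt, g.txt, h.txt

Derivation:
After op 1 (git commit): modified={none} staged={none}
After op 2 (modify f.txt): modified={f.txt} staged={none}
After op 3 (modify f.txt): modified={f.txt} staged={none}
After op 4 (git add f.txt): modified={none} staged={f.txt}
After op 5 (git commit): modified={none} staged={none}
After op 6 (modify g.txt): modified={g.txt} staged={none}
After op 7 (modify b.txt): modified={b.txt, g.txt} staged={none}
After op 8 (git add g.txt): modified={b.txt} staged={g.txt}
After op 9 (modify e.txt): modified={b.txt, e.txt} staged={g.txt}
After op 10 (git reset g.txt): modified={b.txt, e.txt, g.txt} staged={none}
After op 11 (modify a.txt): modified={a.txt, b.txt, e.txt, g.txt} staged={none}
After op 12 (modify c.txt): modified={a.txt, b.txt, c.txt, e.txt, g.txt} staged={none}
After op 13 (modify h.txt): modified={a.txt, b.txt, c.txt, e.txt, g.txt, h.txt} staged={none}
After op 14 (modify f.txt): modified={a.txt, b.txt, c.txt, e.txt, f.txt, g.txt, h.txt} staged={none}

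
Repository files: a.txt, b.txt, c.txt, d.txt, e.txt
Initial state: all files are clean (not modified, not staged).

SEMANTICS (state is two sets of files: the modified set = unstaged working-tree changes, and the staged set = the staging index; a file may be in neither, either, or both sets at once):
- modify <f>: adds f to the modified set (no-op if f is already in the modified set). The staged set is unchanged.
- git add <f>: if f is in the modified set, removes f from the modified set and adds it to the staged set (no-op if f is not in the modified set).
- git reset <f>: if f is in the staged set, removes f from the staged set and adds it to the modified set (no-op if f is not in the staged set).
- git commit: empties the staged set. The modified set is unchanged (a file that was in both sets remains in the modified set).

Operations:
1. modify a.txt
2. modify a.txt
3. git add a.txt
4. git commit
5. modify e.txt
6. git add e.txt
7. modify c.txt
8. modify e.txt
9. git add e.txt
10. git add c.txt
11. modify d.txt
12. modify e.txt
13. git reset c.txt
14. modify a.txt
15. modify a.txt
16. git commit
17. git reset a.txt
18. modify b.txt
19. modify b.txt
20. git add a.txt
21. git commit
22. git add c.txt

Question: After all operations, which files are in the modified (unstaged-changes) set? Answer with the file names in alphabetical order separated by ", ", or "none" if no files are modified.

After op 1 (modify a.txt): modified={a.txt} staged={none}
After op 2 (modify a.txt): modified={a.txt} staged={none}
After op 3 (git add a.txt): modified={none} staged={a.txt}
After op 4 (git commit): modified={none} staged={none}
After op 5 (modify e.txt): modified={e.txt} staged={none}
After op 6 (git add e.txt): modified={none} staged={e.txt}
After op 7 (modify c.txt): modified={c.txt} staged={e.txt}
After op 8 (modify e.txt): modified={c.txt, e.txt} staged={e.txt}
After op 9 (git add e.txt): modified={c.txt} staged={e.txt}
After op 10 (git add c.txt): modified={none} staged={c.txt, e.txt}
After op 11 (modify d.txt): modified={d.txt} staged={c.txt, e.txt}
After op 12 (modify e.txt): modified={d.txt, e.txt} staged={c.txt, e.txt}
After op 13 (git reset c.txt): modified={c.txt, d.txt, e.txt} staged={e.txt}
After op 14 (modify a.txt): modified={a.txt, c.txt, d.txt, e.txt} staged={e.txt}
After op 15 (modify a.txt): modified={a.txt, c.txt, d.txt, e.txt} staged={e.txt}
After op 16 (git commit): modified={a.txt, c.txt, d.txt, e.txt} staged={none}
After op 17 (git reset a.txt): modified={a.txt, c.txt, d.txt, e.txt} staged={none}
After op 18 (modify b.txt): modified={a.txt, b.txt, c.txt, d.txt, e.txt} staged={none}
After op 19 (modify b.txt): modified={a.txt, b.txt, c.txt, d.txt, e.txt} staged={none}
After op 20 (git add a.txt): modified={b.txt, c.txt, d.txt, e.txt} staged={a.txt}
After op 21 (git commit): modified={b.txt, c.txt, d.txt, e.txt} staged={none}
After op 22 (git add c.txt): modified={b.txt, d.txt, e.txt} staged={c.txt}

Answer: b.txt, d.txt, e.txt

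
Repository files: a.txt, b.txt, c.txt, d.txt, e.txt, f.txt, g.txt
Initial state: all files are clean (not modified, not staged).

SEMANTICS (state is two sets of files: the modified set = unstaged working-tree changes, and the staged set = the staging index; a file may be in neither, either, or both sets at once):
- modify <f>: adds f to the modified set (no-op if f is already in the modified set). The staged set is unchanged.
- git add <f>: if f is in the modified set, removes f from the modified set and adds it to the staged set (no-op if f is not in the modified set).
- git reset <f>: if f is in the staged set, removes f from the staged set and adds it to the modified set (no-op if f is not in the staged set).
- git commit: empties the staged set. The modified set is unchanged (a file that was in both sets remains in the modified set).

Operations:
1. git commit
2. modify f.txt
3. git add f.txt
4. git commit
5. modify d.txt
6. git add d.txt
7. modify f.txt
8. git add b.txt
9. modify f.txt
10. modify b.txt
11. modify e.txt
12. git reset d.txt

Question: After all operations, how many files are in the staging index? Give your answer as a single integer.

Answer: 0

Derivation:
After op 1 (git commit): modified={none} staged={none}
After op 2 (modify f.txt): modified={f.txt} staged={none}
After op 3 (git add f.txt): modified={none} staged={f.txt}
After op 4 (git commit): modified={none} staged={none}
After op 5 (modify d.txt): modified={d.txt} staged={none}
After op 6 (git add d.txt): modified={none} staged={d.txt}
After op 7 (modify f.txt): modified={f.txt} staged={d.txt}
After op 8 (git add b.txt): modified={f.txt} staged={d.txt}
After op 9 (modify f.txt): modified={f.txt} staged={d.txt}
After op 10 (modify b.txt): modified={b.txt, f.txt} staged={d.txt}
After op 11 (modify e.txt): modified={b.txt, e.txt, f.txt} staged={d.txt}
After op 12 (git reset d.txt): modified={b.txt, d.txt, e.txt, f.txt} staged={none}
Final staged set: {none} -> count=0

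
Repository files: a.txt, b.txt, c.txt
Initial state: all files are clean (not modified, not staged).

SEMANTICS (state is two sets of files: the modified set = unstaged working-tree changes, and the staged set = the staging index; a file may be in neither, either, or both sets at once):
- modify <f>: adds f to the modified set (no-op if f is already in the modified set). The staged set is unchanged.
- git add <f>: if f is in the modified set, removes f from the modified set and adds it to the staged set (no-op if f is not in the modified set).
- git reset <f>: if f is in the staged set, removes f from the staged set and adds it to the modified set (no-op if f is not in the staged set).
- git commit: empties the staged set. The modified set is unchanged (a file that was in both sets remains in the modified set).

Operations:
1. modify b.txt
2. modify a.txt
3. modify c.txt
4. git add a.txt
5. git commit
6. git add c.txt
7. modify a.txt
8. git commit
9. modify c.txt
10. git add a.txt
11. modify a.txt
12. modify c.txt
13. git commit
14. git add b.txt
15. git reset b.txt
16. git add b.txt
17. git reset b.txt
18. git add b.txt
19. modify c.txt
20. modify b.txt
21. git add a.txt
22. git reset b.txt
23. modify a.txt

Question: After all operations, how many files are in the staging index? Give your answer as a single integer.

After op 1 (modify b.txt): modified={b.txt} staged={none}
After op 2 (modify a.txt): modified={a.txt, b.txt} staged={none}
After op 3 (modify c.txt): modified={a.txt, b.txt, c.txt} staged={none}
After op 4 (git add a.txt): modified={b.txt, c.txt} staged={a.txt}
After op 5 (git commit): modified={b.txt, c.txt} staged={none}
After op 6 (git add c.txt): modified={b.txt} staged={c.txt}
After op 7 (modify a.txt): modified={a.txt, b.txt} staged={c.txt}
After op 8 (git commit): modified={a.txt, b.txt} staged={none}
After op 9 (modify c.txt): modified={a.txt, b.txt, c.txt} staged={none}
After op 10 (git add a.txt): modified={b.txt, c.txt} staged={a.txt}
After op 11 (modify a.txt): modified={a.txt, b.txt, c.txt} staged={a.txt}
After op 12 (modify c.txt): modified={a.txt, b.txt, c.txt} staged={a.txt}
After op 13 (git commit): modified={a.txt, b.txt, c.txt} staged={none}
After op 14 (git add b.txt): modified={a.txt, c.txt} staged={b.txt}
After op 15 (git reset b.txt): modified={a.txt, b.txt, c.txt} staged={none}
After op 16 (git add b.txt): modified={a.txt, c.txt} staged={b.txt}
After op 17 (git reset b.txt): modified={a.txt, b.txt, c.txt} staged={none}
After op 18 (git add b.txt): modified={a.txt, c.txt} staged={b.txt}
After op 19 (modify c.txt): modified={a.txt, c.txt} staged={b.txt}
After op 20 (modify b.txt): modified={a.txt, b.txt, c.txt} staged={b.txt}
After op 21 (git add a.txt): modified={b.txt, c.txt} staged={a.txt, b.txt}
After op 22 (git reset b.txt): modified={b.txt, c.txt} staged={a.txt}
After op 23 (modify a.txt): modified={a.txt, b.txt, c.txt} staged={a.txt}
Final staged set: {a.txt} -> count=1

Answer: 1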